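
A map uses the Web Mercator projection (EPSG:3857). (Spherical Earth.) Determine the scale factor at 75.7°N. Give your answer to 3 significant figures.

For Mercator, h = k = sec φ (a conformal cylindrical projection has a single point scale, 1/cos φ).
k = 1/cos 75.7° = 1/0.2470 = 4.049.

4.05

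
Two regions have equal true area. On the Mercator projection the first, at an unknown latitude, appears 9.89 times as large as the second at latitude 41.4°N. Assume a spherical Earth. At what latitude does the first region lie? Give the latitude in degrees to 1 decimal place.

76.2°

For equal true areas on Mercator, apparent areas scale as sec²φ, so the ratio is cos²φ₂ / cos²φ₁.
cos²φ₂ / cos²φ₁ = 9.89  ⇒  cos φ₁ = cos 41.4° / √9.89 = 0.7501/3.145 = 0.2385.
φ₁ = arccos(0.2385) ≈ 76.2°.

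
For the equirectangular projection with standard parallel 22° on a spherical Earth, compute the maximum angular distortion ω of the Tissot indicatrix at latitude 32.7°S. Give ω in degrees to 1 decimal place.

5.6°

With standard parallel φ₀ = 22°, the equirectangular projection gives x = Rλ cos φ₀, y = Rφ, so h = 1 and k = cos 22° / cos φ.
At 32.7°: h = 1.000, k = 1.102; principal scales a = 1.102, b = 1.000.
sin(ω/2) = (a − b)/(a + b) = 0.1018/2.102 = 0.04844, so ω = 2 arcsin(0.04844) ≈ 5.6°.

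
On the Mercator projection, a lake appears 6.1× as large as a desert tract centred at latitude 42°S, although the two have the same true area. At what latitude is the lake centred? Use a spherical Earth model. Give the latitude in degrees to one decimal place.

Mercator areal scale is sec²φ, so apparent-area ratio = sec²φ₁ / sec²φ₂ = cos²φ₂ / cos²φ₁.
cos²φ₂ / cos²φ₁ = 6.1  ⇒  cos φ₁ = cos 42° / √6.1 = 0.7431/2.470 = 0.3009.
φ₁ = arccos(0.3009) ≈ 72.5°.

72.5°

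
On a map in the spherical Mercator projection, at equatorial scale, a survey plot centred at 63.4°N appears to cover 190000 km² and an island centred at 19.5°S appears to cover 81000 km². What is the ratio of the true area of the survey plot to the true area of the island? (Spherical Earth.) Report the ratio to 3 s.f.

On Mercator the areal scale is sec²φ, so true area = apparent × cos²φ.
True area of survey plot: 190000 × cos²(63.4°) = 190000 × 0.2005 = 38090 km².
True area of island: 81000 × cos²(19.5°) = 81000 × 0.8886 = 71970 km².
Ratio = 38090 / 71970 ≈ 0.529.

0.529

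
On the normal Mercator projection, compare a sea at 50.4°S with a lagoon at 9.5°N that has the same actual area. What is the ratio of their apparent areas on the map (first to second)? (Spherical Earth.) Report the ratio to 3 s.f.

2.39

Mercator areal scale is sec²φ.
At 50.4°: sec²(50.4°) = 1/0.6374² = 2.461.
At 9.5°: sec²(9.5°) = 1/0.9863² = 1.028.
Ratio = 2.461/1.028 = cos²(9.5°)/cos²(50.4°) ≈ 2.39.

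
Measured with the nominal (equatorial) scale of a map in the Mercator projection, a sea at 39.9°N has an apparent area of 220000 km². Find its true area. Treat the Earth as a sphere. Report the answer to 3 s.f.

129000 km²

For Mercator, h = k = sec φ (a conformal cylindrical projection has a single point scale, 1/cos φ).
Areal scale = k² = sec²φ = 1/cos²(39.9°) = 1/0.7672² = 1.699.
True area = apparent / (areal scale) = 220000 / 1.699 ≈ 129000 km².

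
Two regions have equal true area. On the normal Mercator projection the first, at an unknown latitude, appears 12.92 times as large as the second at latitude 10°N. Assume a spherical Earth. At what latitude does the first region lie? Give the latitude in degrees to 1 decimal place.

74.1°

On Mercator, (apparent₁)/(apparent₂) = sec²φ₁ / sec²φ₂ when true areas are equal.
cos²φ₂ / cos²φ₁ = 12.92  ⇒  cos φ₁ = cos 10° / √12.92 = 0.9848/3.594 = 0.2740.
φ₁ = arccos(0.2740) ≈ 74.1°.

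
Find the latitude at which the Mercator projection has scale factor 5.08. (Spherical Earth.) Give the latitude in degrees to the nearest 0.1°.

78.6°

Mercator scale is k = sec φ = 1/cos φ.
1/cos φ = 5.08  ⇒  cos φ = 0.1969  ⇒  φ = arccos(0.1969) ≈ 78.6°.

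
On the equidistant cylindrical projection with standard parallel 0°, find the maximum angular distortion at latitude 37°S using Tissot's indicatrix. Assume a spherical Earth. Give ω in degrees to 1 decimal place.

In the plate carrée (x = Rλ, y = Rφ), meridians are true-scale (h = 1) and parallels are stretched by k = sec φ.
At 37°: h = 1.000, k = 1.252; principal scales a = 1.252, b = 1.000.
sin(ω/2) = (a − b)/(a + b) = 0.2521/2.252 = 0.1120, so ω = 2 arcsin(0.1120) ≈ 12.9°.

12.9°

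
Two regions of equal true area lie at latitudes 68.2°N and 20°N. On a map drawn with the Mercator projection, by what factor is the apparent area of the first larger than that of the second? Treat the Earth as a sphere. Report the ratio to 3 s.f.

Mercator is conformal with k = sec φ, so areal scale = k² = sec²φ.
At 68.2°: sec²(68.2°) = 1/0.3714² = 7.251.
At 20°: sec²(20°) = 1/0.9397² = 1.132.
Ratio = 7.251/1.132 = cos²(20°)/cos²(68.2°) ≈ 6.40.

6.40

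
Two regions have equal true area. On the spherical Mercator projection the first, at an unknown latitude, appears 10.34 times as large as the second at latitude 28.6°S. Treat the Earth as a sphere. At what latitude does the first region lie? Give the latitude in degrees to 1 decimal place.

74.2°

On Mercator, (apparent₁)/(apparent₂) = sec²φ₁ / sec²φ₂ when true areas are equal.
cos²φ₂ / cos²φ₁ = 10.34  ⇒  cos φ₁ = cos 28.6° / √10.34 = 0.8780/3.216 = 0.2730.
φ₁ = arccos(0.2730) ≈ 74.2°.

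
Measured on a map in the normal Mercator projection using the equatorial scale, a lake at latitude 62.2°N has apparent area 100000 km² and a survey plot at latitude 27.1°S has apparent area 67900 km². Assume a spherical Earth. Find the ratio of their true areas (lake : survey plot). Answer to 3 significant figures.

0.404

Mercator's areal exaggeration is sec²φ; hence true area = (apparent area) · cos²φ.
True area of lake: 100000 × cos²(62.2°) = 100000 × 0.2175 = 21750 km².
True area of survey plot: 67900 × cos²(27.1°) = 67900 × 0.7925 = 53810 km².
Ratio = 21750 / 53810 ≈ 0.404.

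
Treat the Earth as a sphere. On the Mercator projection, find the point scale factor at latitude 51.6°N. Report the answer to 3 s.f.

For Mercator, h = k = sec φ (a conformal cylindrical projection has a single point scale, 1/cos φ).
k = 1/cos 51.6° = 1/0.6211 = 1.610.

1.61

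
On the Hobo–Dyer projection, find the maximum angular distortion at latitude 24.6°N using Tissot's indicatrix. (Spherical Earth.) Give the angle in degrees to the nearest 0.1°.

15.6°

The Hobo–Dyer projection is cylindrical equal-area with φ₀ = 37.5°. A cylindrical equal-area projection with standard parallel φ₀ has meridian scale h = cos φ / cos φ₀ and parallel scale k = cos φ₀ / cos φ (so areas are preserved, h·k = 1).
At 24.6°: h = 1.146, k = 0.8725; principal scales a = 1.146, b = 0.8725.
sin(ω/2) = (a − b)/(a + b) = 0.2735/2.019 = 0.1355, so ω = 2 arcsin(0.1355) ≈ 15.6°.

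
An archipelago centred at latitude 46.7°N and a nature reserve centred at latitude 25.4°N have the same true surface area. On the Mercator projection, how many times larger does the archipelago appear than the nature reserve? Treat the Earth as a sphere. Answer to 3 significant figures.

1.73

Mercator is conformal with k = sec φ, so areal scale = k² = sec²φ.
At 46.7°: sec²(46.7°) = 1/0.6858² = 2.126.
At 25.4°: sec²(25.4°) = 1/0.9033² = 1.225.
Ratio = 2.126/1.225 = cos²(25.4°)/cos²(46.7°) ≈ 1.73.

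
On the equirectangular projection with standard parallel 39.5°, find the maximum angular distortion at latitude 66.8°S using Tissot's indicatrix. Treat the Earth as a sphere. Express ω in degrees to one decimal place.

37.8°

With standard parallel φ₀ = 39.5°, the equirectangular projection gives x = Rλ cos φ₀, y = Rφ, so h = 1 and k = cos 39.5° / cos φ.
At 66.8°: h = 1.000, k = 1.959; principal scales a = 1.959, b = 1.000.
sin(ω/2) = (a − b)/(a + b) = 0.9587/2.959 = 0.3240, so ω = 2 arcsin(0.3240) ≈ 37.8°.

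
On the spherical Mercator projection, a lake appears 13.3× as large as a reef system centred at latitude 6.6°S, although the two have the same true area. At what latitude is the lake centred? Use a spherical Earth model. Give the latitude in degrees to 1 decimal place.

Mercator areal scale is sec²φ, so apparent-area ratio = sec²φ₁ / sec²φ₂ = cos²φ₂ / cos²φ₁.
cos²φ₂ / cos²φ₁ = 13.3  ⇒  cos φ₁ = cos 6.6° / √13.3 = 0.9934/3.647 = 0.2724.
φ₁ = arccos(0.2724) ≈ 74.2°.

74.2°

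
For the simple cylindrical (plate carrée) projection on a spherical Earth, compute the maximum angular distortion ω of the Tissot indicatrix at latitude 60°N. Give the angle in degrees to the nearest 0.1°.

In the plate carrée (x = Rλ, y = Rφ), meridians are true-scale (h = 1) and parallels are stretched by k = sec φ.
At 60°: h = 1.000, k = 2.000; principal scales a = 2.000, b = 1.000.
sin(ω/2) = (a − b)/(a + b) = 1.0000/3.000 = 0.3333, so ω = 2 arcsin(0.3333) ≈ 38.9°.

38.9°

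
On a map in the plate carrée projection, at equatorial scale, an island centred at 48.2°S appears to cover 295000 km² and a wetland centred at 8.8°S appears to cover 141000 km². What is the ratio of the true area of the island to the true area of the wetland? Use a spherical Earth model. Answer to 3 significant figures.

1.41

On the plate carrée, areal scale = h·k = 1 × sec φ, so true area = apparent × cos φ.
True area of island: 295000 × cos(48.2°) = 295000 × 0.6665 = 196600 km².
True area of wetland: 141000 × cos(8.8°) = 141000 × 0.9882 = 139300 km².
Ratio = 196600 / 139300 ≈ 1.41.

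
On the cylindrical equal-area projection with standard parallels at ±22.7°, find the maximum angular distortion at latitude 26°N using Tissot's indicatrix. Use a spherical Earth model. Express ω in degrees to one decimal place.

A cylindrical equal-area projection with standard parallel φ₀ has meridian scale h = cos φ / cos φ₀ and parallel scale k = cos φ₀ / cos φ (so areas are preserved, h·k = 1).
At 26°: h = 0.9743, k = 1.026; principal scales a = 1.026, b = 0.9743.
sin(ω/2) = (a − b)/(a + b) = 0.05216/2.001 = 0.02607, so ω = 2 arcsin(0.02607) ≈ 3.0°.

3.0°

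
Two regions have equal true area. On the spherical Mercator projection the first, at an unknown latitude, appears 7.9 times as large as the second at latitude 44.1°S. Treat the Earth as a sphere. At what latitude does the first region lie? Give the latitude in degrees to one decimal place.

75.2°

Mercator areal scale is sec²φ, so apparent-area ratio = sec²φ₁ / sec²φ₂ = cos²φ₂ / cos²φ₁.
cos²φ₂ / cos²φ₁ = 7.9  ⇒  cos φ₁ = cos 44.1° / √7.9 = 0.7181/2.811 = 0.2555.
φ₁ = arccos(0.2555) ≈ 75.2°.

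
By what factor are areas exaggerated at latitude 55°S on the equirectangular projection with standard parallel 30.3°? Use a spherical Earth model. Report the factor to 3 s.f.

In the equirectangular projection with standard parallel φ₀ = 30.3° (x = Rλ cos φ₀, y = Rφ), meridians are true-scale (h = 1) and the parallel scale is k = cos φ₀ / cos φ.
Areal scale = h·k = 1 × cos φ₀ / cos φ; at 55°, h = 1.000, k = 1.505, so h·k = 1.505.

1.51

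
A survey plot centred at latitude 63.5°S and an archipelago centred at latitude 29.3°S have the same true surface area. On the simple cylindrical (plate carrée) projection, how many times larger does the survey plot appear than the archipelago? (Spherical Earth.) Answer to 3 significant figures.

1.95

For the equirectangular projection with φ₀ = 0 (plate carrée), h = 1 along meridians and k = sec φ along parallels.
Areal scale at 63.5°: h·k = 1.000 × 2.241 = 2.241.
Areal scale at 29.3°: h·k = 1.000 × 1.147 = 1.147.
Ratio = 2.241/1.147 ≈ 1.95.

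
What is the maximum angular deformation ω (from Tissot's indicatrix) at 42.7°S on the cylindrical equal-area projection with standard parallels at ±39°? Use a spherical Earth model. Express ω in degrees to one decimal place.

6.4°

A cylindrical equal-area projection with standard parallel φ₀ has meridian scale h = cos φ / cos φ₀ and parallel scale k = cos φ₀ / cos φ (so areas are preserved, h·k = 1).
At 42.7°: h = 0.9457, k = 1.057; principal scales a = 1.057, b = 0.9457.
sin(ω/2) = (a − b)/(a + b) = 0.1118/2.003 = 0.05582, so ω = 2 arcsin(0.05582) ≈ 6.4°.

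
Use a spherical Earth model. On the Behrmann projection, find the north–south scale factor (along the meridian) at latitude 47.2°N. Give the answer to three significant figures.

0.785

Behrmann is a cylindrical equal-area projection with standard parallels at ±30°. Cylindrical equal-area (φ₀ = 30°): h = cos φ / cos 30° along meridians, k = cos 30° / cos φ along parallels; h·k = 1.
h = cos 47.2° / cos 30° = 0.6794/0.8660 = 0.7846.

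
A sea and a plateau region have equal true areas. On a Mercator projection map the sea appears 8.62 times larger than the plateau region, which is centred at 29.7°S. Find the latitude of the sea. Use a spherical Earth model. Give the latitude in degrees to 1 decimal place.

72.8°

On Mercator, (apparent₁)/(apparent₂) = sec²φ₁ / sec²φ₂ when true areas are equal.
cos²φ₂ / cos²φ₁ = 8.62  ⇒  cos φ₁ = cos 29.7° / √8.62 = 0.8686/2.936 = 0.2959.
φ₁ = arccos(0.2959) ≈ 72.8°.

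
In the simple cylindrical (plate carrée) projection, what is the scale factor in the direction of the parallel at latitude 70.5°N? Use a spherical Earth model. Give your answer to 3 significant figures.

Plate carrée maps x = Rλ, y = Rφ. The meridian scale is h = 1 and the parallel scale is k = 1/cos φ = sec φ.
k = 1/cos 70.5° = 1/0.3338 = 2.996.

3.00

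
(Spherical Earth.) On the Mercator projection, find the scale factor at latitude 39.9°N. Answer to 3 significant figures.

1.30

Mercator is conformal, so the point scale is isotropic: h = k = sec φ = 1/cos φ.
k = 1/cos 39.9° = 1/0.7672 = 1.304.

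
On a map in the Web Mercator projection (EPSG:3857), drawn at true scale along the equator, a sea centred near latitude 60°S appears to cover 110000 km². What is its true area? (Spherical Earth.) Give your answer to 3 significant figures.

Mercator is conformal, so the point scale is isotropic: h = k = sec φ = 1/cos φ.
Areal scale = k² = sec²φ = 1/cos²(60°) = 1/0.5000² = 4.000.
True area = apparent / (areal scale) = 110000 / 4.000 ≈ 27500 km².

27500 km²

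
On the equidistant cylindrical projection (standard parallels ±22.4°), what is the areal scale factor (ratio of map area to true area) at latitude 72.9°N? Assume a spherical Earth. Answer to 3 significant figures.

With standard parallel φ₀ = 22.4°, the equirectangular projection gives x = Rλ cos φ₀, y = Rφ, so h = 1 and k = cos 22.4° / cos φ.
Areal scale = h·k = 1 × cos φ₀ / cos φ; at 72.9°, h = 1.000, k = 3.144, so h·k = 3.144.

3.14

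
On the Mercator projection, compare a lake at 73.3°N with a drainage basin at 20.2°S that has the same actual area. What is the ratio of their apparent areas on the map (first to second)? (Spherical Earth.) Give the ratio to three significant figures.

10.7

Mercator areal scale is sec²φ.
At 73.3°: sec²(73.3°) = 1/0.2874² = 12.11.
At 20.2°: sec²(20.2°) = 1/0.9385² = 1.135.
Ratio = 12.11/1.135 = cos²(20.2°)/cos²(73.3°) ≈ 10.7.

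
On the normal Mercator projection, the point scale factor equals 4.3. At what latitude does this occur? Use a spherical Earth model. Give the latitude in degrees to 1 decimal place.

76.6°

Mercator scale is k = sec φ = 1/cos φ.
1/cos φ = 4.3  ⇒  cos φ = 0.2326  ⇒  φ = arccos(0.2326) ≈ 76.6°.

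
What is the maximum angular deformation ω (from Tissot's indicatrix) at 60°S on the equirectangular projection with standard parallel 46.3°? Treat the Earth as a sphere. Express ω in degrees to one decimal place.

The equidistant cylindrical projection with φ₀ = 46.3° has h = 1 (meridians true) and k = cos φ₀ / cos φ along parallels.
At 60°: h = 1.000, k = 1.382; principal scales a = 1.382, b = 1.000.
sin(ω/2) = (a − b)/(a + b) = 0.3818/2.382 = 0.1603, so ω = 2 arcsin(0.1603) ≈ 18.4°.

18.4°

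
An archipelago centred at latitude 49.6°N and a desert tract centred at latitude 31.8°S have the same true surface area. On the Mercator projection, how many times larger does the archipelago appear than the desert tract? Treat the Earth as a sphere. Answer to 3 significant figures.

Mercator is conformal with k = sec φ, so areal scale = k² = sec²φ.
At 49.6°: sec²(49.6°) = 1/0.6481² = 2.381.
At 31.8°: sec²(31.8°) = 1/0.8499² = 1.384.
Ratio = 2.381/1.384 = cos²(31.8°)/cos²(49.6°) ≈ 1.72.

1.72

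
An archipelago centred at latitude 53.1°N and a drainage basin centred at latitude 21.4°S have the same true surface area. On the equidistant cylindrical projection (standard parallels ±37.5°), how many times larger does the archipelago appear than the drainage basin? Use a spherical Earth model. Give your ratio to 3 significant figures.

1.55

The equidistant cylindrical projection with φ₀ = 37.5° has h = 1 (meridians true) and k = cos φ₀ / cos φ along parallels.
Areal scale at 53.1°: h·k = 1.000 × 1.321 = 1.321.
Areal scale at 21.4°: h·k = 1.000 × 0.8521 = 0.8521.
Ratio = 1.321/0.8521 ≈ 1.55.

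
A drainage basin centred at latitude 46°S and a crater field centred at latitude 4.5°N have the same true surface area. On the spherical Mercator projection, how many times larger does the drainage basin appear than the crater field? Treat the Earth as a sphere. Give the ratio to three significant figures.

2.06

Mercator areal scale is sec²φ.
At 46°: sec²(46°) = 1/0.6947² = 2.072.
At 4.5°: sec²(4.5°) = 1/0.9969² = 1.006.
Ratio = 2.072/1.006 = cos²(4.5°)/cos²(46°) ≈ 2.06.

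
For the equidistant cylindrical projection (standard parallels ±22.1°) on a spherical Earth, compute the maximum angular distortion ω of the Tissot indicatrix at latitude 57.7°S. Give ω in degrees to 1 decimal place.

31.1°

In the equirectangular projection with standard parallel φ₀ = 22.1° (x = Rλ cos φ₀, y = Rφ), meridians are true-scale (h = 1) and the parallel scale is k = cos φ₀ / cos φ.
At 57.7°: h = 1.000, k = 1.734; principal scales a = 1.734, b = 1.000.
sin(ω/2) = (a − b)/(a + b) = 0.7339/2.734 = 0.2685, so ω = 2 arcsin(0.2685) ≈ 31.1°.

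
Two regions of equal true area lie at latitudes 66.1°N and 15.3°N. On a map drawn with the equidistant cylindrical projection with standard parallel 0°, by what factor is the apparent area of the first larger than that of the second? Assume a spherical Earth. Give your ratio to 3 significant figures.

Plate carrée maps x = Rλ, y = Rφ. The meridian scale is h = 1 and the parallel scale is k = 1/cos φ = sec φ.
Areal scale at 66.1°: h·k = 1.000 × 2.468 = 2.468.
Areal scale at 15.3°: h·k = 1.000 × 1.037 = 1.037.
Ratio = 2.468/1.037 ≈ 2.38.

2.38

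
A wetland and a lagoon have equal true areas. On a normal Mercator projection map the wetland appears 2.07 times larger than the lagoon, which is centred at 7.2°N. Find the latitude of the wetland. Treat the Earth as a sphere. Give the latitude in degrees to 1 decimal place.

For equal true areas on Mercator, apparent areas scale as sec²φ, so the ratio is cos²φ₂ / cos²φ₁.
cos²φ₂ / cos²φ₁ = 2.07  ⇒  cos φ₁ = cos 7.2° / √2.07 = 0.9921/1.439 = 0.6896.
φ₁ = arccos(0.6896) ≈ 46.4°.

46.4°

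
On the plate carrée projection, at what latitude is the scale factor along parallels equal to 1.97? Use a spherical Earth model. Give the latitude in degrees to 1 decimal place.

59.5°

Plate carrée: h = 1, k = sec φ along parallels.
sec φ = 1.97  ⇒  cos φ = 0.5076  ⇒  φ ≈ 59.5°.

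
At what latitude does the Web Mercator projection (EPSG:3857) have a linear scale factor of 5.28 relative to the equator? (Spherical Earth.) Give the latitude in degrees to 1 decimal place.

Mercator scale is k = sec φ = 1/cos φ.
1/cos φ = 5.28  ⇒  cos φ = 0.1894  ⇒  φ = arccos(0.1894) ≈ 79.1°.

79.1°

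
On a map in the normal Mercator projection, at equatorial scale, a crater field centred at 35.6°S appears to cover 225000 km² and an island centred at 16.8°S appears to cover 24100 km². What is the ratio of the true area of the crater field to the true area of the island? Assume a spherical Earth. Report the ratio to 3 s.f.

On Mercator the areal scale is sec²φ, so true area = apparent × cos²φ.
True area of crater field: 225000 × cos²(35.6°) = 225000 × 0.6611 = 148800 km².
True area of island: 24100 × cos²(16.8°) = 24100 × 0.9165 = 22090 km².
Ratio = 148800 / 22090 ≈ 6.74.

6.74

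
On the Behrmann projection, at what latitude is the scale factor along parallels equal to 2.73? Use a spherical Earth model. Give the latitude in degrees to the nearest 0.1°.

Behrmann is a cylindrical equal-area projection with standard parallels at ±30°. Cylindrical equal-area (φ₀ = 30°): h = cos φ / cos 30° along meridians, k = cos 30° / cos φ along parallels; h·k = 1.
k = cos φ₀ / cos φ = 2.73  ⇒  cos φ = cos 30° / 2.73 = 0.3172.
φ = arccos(0.3172) ≈ 71.5°.

71.5°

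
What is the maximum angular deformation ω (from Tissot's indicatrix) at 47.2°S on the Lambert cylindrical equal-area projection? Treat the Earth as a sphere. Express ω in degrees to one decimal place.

43.2°

The Lambert cylindrical equal-area projection is the cylindrical equal-area projection with its standard parallel at the equator (φ₀ = 0). A cylindrical equal-area projection with standard parallel φ₀ has meridian scale h = cos φ / cos φ₀ and parallel scale k = cos φ₀ / cos φ (so areas are preserved, h·k = 1).
At 47.2°: h = 0.6794, k = 1.472; principal scales a = 1.472, b = 0.6794.
sin(ω/2) = (a − b)/(a + b) = 0.7924/2.151 = 0.3683, so ω = 2 arcsin(0.3683) ≈ 43.2°.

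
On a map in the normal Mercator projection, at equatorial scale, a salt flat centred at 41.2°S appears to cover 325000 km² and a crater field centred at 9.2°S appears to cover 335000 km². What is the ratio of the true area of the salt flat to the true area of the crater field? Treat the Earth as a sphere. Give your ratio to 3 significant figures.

0.564

Since Mercator area scale is 1/cos²φ, the true area equals the apparent area multiplied by cos²φ.
True area of salt flat: 325000 × cos²(41.2°) = 325000 × 0.5661 = 184000 km².
True area of crater field: 335000 × cos²(9.2°) = 335000 × 0.9744 = 326400 km².
Ratio = 184000 / 326400 ≈ 0.564.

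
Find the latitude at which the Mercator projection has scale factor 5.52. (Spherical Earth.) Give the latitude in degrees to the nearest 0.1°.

Mercator scale is k = sec φ = 1/cos φ.
1/cos φ = 5.52  ⇒  cos φ = 0.1812  ⇒  φ = arccos(0.1812) ≈ 79.6°.

79.6°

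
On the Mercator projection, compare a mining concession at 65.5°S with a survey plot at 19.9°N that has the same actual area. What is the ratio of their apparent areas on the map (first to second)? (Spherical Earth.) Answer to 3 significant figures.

Mercator is conformal with k = sec φ, so areal scale = k² = sec²φ.
At 65.5°: sec²(65.5°) = 1/0.4147² = 5.815.
At 19.9°: sec²(19.9°) = 1/0.9403² = 1.131.
Ratio = 5.815/1.131 = cos²(19.9°)/cos²(65.5°) ≈ 5.14.

5.14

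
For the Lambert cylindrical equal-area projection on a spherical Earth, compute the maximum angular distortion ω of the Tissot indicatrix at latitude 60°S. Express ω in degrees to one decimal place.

73.7°

The Lambert cylindrical equal-area projection is the cylindrical equal-area projection with its standard parallel at the equator (φ₀ = 0). For cylindrical equal-area with standard parallel φ₀, h = cos φ / cos φ₀ and k = cos φ₀ / cos φ, so h·k = 1.
At 60°: h = 0.5000, k = 2.000; principal scales a = 2.000, b = 0.5000.
sin(ω/2) = (a − b)/(a + b) = 1.500/2.500 = 0.6000, so ω = 2 arcsin(0.6000) ≈ 73.7°.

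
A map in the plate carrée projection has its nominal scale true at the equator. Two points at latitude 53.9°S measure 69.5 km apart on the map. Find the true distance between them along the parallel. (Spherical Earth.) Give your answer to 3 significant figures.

For the equirectangular projection with φ₀ = 0 (plate carrée), h = 1 along meridians and k = sec φ along parallels.
Along the parallel at 53.9°, map distances are exaggerated by k = sec 53.9° = 1.697.
True distance = 69.5 / 1.697 = 69.5 × cos 53.9° ≈ 40.9 km.

40.9 km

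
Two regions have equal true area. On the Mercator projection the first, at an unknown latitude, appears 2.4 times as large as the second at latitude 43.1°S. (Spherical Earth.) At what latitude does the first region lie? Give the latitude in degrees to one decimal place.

Mercator areal scale is sec²φ, so apparent-area ratio = sec²φ₁ / sec²φ₂ = cos²φ₂ / cos²φ₁.
cos²φ₂ / cos²φ₁ = 2.4  ⇒  cos φ₁ = cos 43.1° / √2.4 = 0.7302/1.549 = 0.4713.
φ₁ = arccos(0.4713) ≈ 61.9°.

61.9°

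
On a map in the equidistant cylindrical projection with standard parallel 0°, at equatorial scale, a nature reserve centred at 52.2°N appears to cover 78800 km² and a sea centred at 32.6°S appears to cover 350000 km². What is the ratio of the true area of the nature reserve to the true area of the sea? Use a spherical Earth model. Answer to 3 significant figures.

On the plate carrée, areal scale = h·k = 1 × sec φ, so true area = apparent × cos φ.
True area of nature reserve: 78800 × cos(52.2°) = 78800 × 0.6129 = 48300 km².
True area of sea: 350000 × cos(32.6°) = 350000 × 0.8425 = 294900 km².
Ratio = 48300 / 294900 ≈ 0.164.

0.164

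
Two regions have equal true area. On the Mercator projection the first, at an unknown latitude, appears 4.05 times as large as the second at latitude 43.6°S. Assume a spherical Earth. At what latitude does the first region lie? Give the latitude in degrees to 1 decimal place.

On Mercator, (apparent₁)/(apparent₂) = sec²φ₁ / sec²φ₂ when true areas are equal.
cos²φ₂ / cos²φ₁ = 4.05  ⇒  cos φ₁ = cos 43.6° / √4.05 = 0.7242/2.012 = 0.3598.
φ₁ = arccos(0.3598) ≈ 68.9°.

68.9°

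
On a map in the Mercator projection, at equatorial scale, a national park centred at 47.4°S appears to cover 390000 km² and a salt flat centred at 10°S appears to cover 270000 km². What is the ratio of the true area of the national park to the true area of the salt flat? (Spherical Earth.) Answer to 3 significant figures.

0.682

Since Mercator area scale is 1/cos²φ, the true area equals the apparent area multiplied by cos²φ.
True area of national park: 390000 × cos²(47.4°) = 390000 × 0.4582 = 178700 km².
True area of salt flat: 270000 × cos²(10°) = 270000 × 0.9698 = 261900 km².
Ratio = 178700 / 261900 ≈ 0.682.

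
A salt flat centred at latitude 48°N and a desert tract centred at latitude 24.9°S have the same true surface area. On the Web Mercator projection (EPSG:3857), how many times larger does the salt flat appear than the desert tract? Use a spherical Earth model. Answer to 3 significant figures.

Mercator is conformal with k = sec φ, so areal scale = k² = sec²φ.
At 48°: sec²(48°) = 1/0.6691² = 2.233.
At 24.9°: sec²(24.9°) = 1/0.9070² = 1.215.
Ratio = 2.233/1.215 = cos²(24.9°)/cos²(48°) ≈ 1.84.

1.84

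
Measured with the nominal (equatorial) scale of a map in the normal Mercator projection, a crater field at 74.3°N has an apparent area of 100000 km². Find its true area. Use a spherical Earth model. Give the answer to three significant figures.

7320 km²

Mercator is conformal, so the point scale is isotropic: h = k = sec φ = 1/cos φ.
Areal scale = k² = sec²φ = 1/cos²(74.3°) = 1/0.2706² = 13.66.
True area = apparent / (areal scale) = 100000 / 13.66 ≈ 7320 km².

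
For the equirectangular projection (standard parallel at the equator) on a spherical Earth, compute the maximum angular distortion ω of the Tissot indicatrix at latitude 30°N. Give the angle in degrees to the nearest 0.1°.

8.2°

For the equirectangular projection with φ₀ = 0 (plate carrée), h = 1 along meridians and k = sec φ along parallels.
At 30°: h = 1.000, k = 1.155; principal scales a = 1.155, b = 1.000.
sin(ω/2) = (a − b)/(a + b) = 0.1547/2.155 = 0.07180, so ω = 2 arcsin(0.07180) ≈ 8.2°.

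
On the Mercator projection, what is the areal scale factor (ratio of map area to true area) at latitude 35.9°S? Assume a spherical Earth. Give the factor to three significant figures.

For Mercator, h = k = sec φ (a conformal cylindrical projection has a single point scale, 1/cos φ).
Areal scale = k² = sec²φ = 1/cos²(35.9°) = 1/0.8100² = 1.524.

1.52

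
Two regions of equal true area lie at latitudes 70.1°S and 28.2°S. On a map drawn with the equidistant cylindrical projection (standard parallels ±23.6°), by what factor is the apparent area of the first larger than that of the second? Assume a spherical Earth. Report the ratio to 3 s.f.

2.59

In the equirectangular projection with standard parallel φ₀ = 23.6° (x = Rλ cos φ₀, y = Rφ), meridians are true-scale (h = 1) and the parallel scale is k = cos φ₀ / cos φ.
Areal scale at 70.1°: h·k = 1.000 × 2.692 = 2.692.
Areal scale at 28.2°: h·k = 1.000 × 1.040 = 1.040.
Ratio = 2.692/1.040 ≈ 2.59.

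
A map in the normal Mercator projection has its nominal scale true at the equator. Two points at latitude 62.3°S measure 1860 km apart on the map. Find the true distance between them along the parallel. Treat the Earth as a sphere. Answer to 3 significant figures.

865 km

The Mercator projection is conformal; its linear scale factor is the same in every direction and equals sec φ = 1/cos φ.
Along the parallel at 62.3°, map distances are exaggerated by k = sec 62.3° = 2.151.
True distance = 1860 / 2.151 = 1860 × cos 62.3° ≈ 865 km.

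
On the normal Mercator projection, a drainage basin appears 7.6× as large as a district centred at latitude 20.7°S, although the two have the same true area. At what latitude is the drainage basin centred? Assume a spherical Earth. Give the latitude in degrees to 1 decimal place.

For equal true areas on Mercator, apparent areas scale as sec²φ, so the ratio is cos²φ₂ / cos²φ₁.
cos²φ₂ / cos²φ₁ = 7.6  ⇒  cos φ₁ = cos 20.7° / √7.6 = 0.9354/2.757 = 0.3393.
φ₁ = arccos(0.3393) ≈ 70.2°.

70.2°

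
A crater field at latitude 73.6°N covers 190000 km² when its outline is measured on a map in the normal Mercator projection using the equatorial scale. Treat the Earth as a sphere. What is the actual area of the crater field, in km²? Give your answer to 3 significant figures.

Mercator is conformal, so the point scale is isotropic: h = k = sec φ = 1/cos φ.
Areal scale = k² = sec²φ = 1/cos²(73.6°) = 1/0.2823² = 12.54.
True area = apparent / (areal scale) = 190000 / 12.54 ≈ 15100 km².

15100 km²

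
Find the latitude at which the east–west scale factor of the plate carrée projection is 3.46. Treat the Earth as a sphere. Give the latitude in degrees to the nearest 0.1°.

73.2°

Plate carrée: h = 1, k = sec φ along parallels.
sec φ = 3.46  ⇒  cos φ = 0.2890  ⇒  φ ≈ 73.2°.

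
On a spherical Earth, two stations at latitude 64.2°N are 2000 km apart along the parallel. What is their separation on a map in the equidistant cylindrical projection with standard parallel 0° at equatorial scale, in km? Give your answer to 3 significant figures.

4600 km

For the equirectangular projection with φ₀ = 0 (plate carrée), h = 1 along meridians and k = sec φ along parallels.
Along the parallel, k = sec 64.2° = 1/0.4352 = 2.298.
Map distance = 2000 × 2.298 ≈ 4600 km.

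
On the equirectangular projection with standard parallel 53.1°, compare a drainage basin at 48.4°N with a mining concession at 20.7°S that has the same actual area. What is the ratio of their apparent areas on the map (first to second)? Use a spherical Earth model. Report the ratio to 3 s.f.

In the equirectangular projection with standard parallel φ₀ = 53.1° (x = Rλ cos φ₀, y = Rφ), meridians are true-scale (h = 1) and the parallel scale is k = cos φ₀ / cos φ.
Areal scale at 48.4°: h·k = 1.000 × 0.9043 = 0.9043.
Areal scale at 20.7°: h·k = 1.000 × 0.6419 = 0.6419.
Ratio = 0.9043/0.6419 ≈ 1.41.

1.41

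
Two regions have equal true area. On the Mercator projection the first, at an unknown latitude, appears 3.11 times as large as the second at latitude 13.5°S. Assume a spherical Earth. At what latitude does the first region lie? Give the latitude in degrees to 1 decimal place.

Mercator areal scale is sec²φ, so apparent-area ratio = sec²φ₁ / sec²φ₂ = cos²φ₂ / cos²φ₁.
cos²φ₂ / cos²φ₁ = 3.11  ⇒  cos φ₁ = cos 13.5° / √3.11 = 0.9724/1.764 = 0.5514.
φ₁ = arccos(0.5514) ≈ 56.5°.

56.5°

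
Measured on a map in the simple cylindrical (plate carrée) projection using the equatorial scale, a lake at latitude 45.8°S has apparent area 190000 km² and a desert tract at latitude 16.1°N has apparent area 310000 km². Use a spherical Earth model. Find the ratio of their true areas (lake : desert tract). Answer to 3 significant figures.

0.445

Plate carrée has h = 1 and k = sec φ, giving areal scale sec φ; true area = (apparent area) · cos φ.
True area of lake: 190000 × cos(45.8°) = 190000 × 0.6972 = 132500 km².
True area of desert tract: 310000 × cos(16.1°) = 310000 × 0.9608 = 297800 km².
Ratio = 132500 / 297800 ≈ 0.445.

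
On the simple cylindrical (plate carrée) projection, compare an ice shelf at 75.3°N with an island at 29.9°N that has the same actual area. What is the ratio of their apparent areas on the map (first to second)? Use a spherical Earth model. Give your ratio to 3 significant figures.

3.42

For the equirectangular projection with φ₀ = 0 (plate carrée), h = 1 along meridians and k = sec φ along parallels.
Areal scale at 75.3°: h·k = 1.000 × 3.941 = 3.941.
Areal scale at 29.9°: h·k = 1.000 × 1.154 = 1.154.
Ratio = 3.941/1.154 ≈ 3.42.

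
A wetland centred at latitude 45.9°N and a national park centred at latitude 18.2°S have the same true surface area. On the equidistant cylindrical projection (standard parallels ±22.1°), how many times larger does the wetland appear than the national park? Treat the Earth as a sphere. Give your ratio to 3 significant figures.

In the equirectangular projection with standard parallel φ₀ = 22.1° (x = Rλ cos φ₀, y = Rφ), meridians are true-scale (h = 1) and the parallel scale is k = cos φ₀ / cos φ.
Areal scale at 45.9°: h·k = 1.000 × 1.331 = 1.331.
Areal scale at 18.2°: h·k = 1.000 × 0.9753 = 0.9753.
Ratio = 1.331/0.9753 ≈ 1.37.

1.37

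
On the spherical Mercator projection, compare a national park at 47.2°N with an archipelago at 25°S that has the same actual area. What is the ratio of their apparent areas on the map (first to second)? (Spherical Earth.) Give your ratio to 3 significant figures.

1.78

On Mercator, area is exaggerated by sec²φ = 1/cos²φ.
At 47.2°: sec²(47.2°) = 1/0.6794² = 2.166.
At 25°: sec²(25°) = 1/0.9063² = 1.217.
Ratio = 2.166/1.217 = cos²(25°)/cos²(47.2°) ≈ 1.78.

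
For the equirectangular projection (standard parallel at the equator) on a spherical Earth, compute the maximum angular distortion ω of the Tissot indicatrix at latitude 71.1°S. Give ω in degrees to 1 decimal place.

61.4°

In the plate carrée (x = Rλ, y = Rφ), meridians are true-scale (h = 1) and parallels are stretched by k = sec φ.
At 71.1°: h = 1.000, k = 3.087; principal scales a = 3.087, b = 1.000.
sin(ω/2) = (a − b)/(a + b) = 2.087/4.087 = 0.5107, so ω = 2 arcsin(0.5107) ≈ 61.4°.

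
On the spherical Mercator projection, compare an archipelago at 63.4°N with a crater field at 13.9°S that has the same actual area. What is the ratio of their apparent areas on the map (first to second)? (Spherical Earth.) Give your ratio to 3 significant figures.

4.70

On Mercator, area is exaggerated by sec²φ = 1/cos²φ.
At 63.4°: sec²(63.4°) = 1/0.4478² = 4.988.
At 13.9°: sec²(13.9°) = 1/0.9707² = 1.061.
Ratio = 4.988/1.061 = cos²(13.9°)/cos²(63.4°) ≈ 4.70.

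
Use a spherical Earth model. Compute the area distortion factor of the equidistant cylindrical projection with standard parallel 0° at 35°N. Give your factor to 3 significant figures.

For the equirectangular projection with φ₀ = 0 (plate carrée), h = 1 along meridians and k = sec φ along parallels.
Areal scale = h·k = 1 × sec φ; at 35°, h = 1.000, k = 1.221, so h·k = 1.221.

1.22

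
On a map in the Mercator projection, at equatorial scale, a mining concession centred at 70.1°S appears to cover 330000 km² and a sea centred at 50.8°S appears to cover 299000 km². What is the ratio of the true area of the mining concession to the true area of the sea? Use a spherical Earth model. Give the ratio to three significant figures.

0.320

On Mercator the areal scale is sec²φ, so true area = apparent × cos²φ.
True area of mining concession: 330000 × cos²(70.1°) = 330000 × 0.1159 = 38230 km².
True area of sea: 299000 × cos²(50.8°) = 299000 × 0.3995 = 119400 km².
Ratio = 38230 / 119400 ≈ 0.320.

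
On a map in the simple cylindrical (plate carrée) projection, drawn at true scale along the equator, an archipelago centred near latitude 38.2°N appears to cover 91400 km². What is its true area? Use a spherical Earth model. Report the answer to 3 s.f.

In the plate carrée (x = Rλ, y = Rφ), meridians are true-scale (h = 1) and parallels are stretched by k = sec φ.
Areal scale = h·k = 1 × sec φ; at 38.2°, h = 1.000, k = 1.272, so h·k = 1.272.
True area = apparent / (areal scale) = 91400 / 1.272 ≈ 71800 km².

71800 km²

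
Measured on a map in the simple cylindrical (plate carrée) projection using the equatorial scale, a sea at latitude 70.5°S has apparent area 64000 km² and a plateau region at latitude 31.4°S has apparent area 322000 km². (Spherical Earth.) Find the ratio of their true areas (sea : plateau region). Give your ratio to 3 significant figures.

0.0777

On the plate carrée, areal scale = h·k = 1 × sec φ, so true area = apparent × cos φ.
True area of sea: 64000 × cos(70.5°) = 64000 × 0.3338 = 21360 km².
True area of plateau region: 322000 × cos(31.4°) = 322000 × 0.8536 = 274800 km².
Ratio = 21360 / 274800 ≈ 0.0777.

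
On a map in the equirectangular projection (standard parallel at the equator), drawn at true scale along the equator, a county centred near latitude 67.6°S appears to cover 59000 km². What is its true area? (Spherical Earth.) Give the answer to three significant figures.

For the equirectangular projection with φ₀ = 0 (plate carrée), h = 1 along meridians and k = sec φ along parallels.
Areal scale = h·k = 1 × sec φ; at 67.6°, h = 1.000, k = 2.624, so h·k = 2.624.
True area = apparent / (areal scale) = 59000 / 2.624 ≈ 22500 km².

22500 km²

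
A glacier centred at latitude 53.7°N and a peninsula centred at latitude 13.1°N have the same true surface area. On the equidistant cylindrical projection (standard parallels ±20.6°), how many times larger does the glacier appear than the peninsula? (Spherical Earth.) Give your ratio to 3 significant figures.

1.65

With standard parallel φ₀ = 20.6°, the equirectangular projection gives x = Rλ cos φ₀, y = Rφ, so h = 1 and k = cos 20.6° / cos φ.
Areal scale at 53.7°: h·k = 1.000 × 1.581 = 1.581.
Areal scale at 13.1°: h·k = 1.000 × 0.9611 = 0.9611.
Ratio = 1.581/0.9611 ≈ 1.65.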